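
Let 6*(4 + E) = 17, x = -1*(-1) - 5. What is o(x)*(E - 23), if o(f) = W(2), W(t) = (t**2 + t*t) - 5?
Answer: -145/2 ≈ -72.500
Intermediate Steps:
x = -4 (x = 1 - 5 = -4)
E = -7/6 (E = -4 + (1/6)*17 = -4 + 17/6 = -7/6 ≈ -1.1667)
W(t) = -5 + 2*t**2 (W(t) = (t**2 + t**2) - 5 = 2*t**2 - 5 = -5 + 2*t**2)
o(f) = 3 (o(f) = -5 + 2*2**2 = -5 + 2*4 = -5 + 8 = 3)
o(x)*(E - 23) = 3*(-7/6 - 23) = 3*(-145/6) = -145/2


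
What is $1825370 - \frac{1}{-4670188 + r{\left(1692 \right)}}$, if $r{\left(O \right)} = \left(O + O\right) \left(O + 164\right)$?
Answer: $\frac{2939787590919}{1610516} \approx 1.8254 \cdot 10^{6}$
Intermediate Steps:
$r{\left(O \right)} = 2 O \left(164 + O\right)$
$1825370 - \frac{1}{-4670188 + r{\left(1692 \right)}} = 1825370 - \frac{1}{-4670188 + 2 \cdot 1692 \left(164 + 1692\right)} = 1825370 - \frac{1}{-4670188 + 2 \cdot 1692 \cdot 1856} = 1825370 - \frac{1}{-4670188 + 6280704} = 1825370 - \frac{1}{1610516} = \frac{2939787590919}{1610516}$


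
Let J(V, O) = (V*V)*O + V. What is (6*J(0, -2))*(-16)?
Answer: 0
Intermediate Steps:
J(V, O) = V + O*V² (J(V, O) = V²*O + V = O*V² + V = V + O*V²)
(6*J(0, -2))*(-16) = (6*(0*(1 - 2*0)))*(-16) = (6*(0*(1 + 0)))*(-16) = (6*(0*1))*(-16) = (6*0)*(-16) = 0*(-16) = 0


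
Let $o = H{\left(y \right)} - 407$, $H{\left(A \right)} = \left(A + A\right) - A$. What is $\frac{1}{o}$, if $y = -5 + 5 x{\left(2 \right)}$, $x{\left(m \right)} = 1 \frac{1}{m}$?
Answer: $- \frac{2}{819} \approx -0.002442$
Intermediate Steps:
$x{\left(m \right)} = \frac{1}{m}$
$y = - \frac{5}{2}$ ($y = -5 + \frac{5}{2} = - \frac{5}{2} \approx -2.5$)
$H{\left(A \right)} = A$ ($H{\left(A \right)} = 2 A - A = A$)
$o = - \frac{819}{2}$ ($o = - \frac{5}{2} - 407 = - \frac{819}{2} \approx -409.5$)
$\frac{1}{o} = \frac{1}{- \frac{819}{2}} = - \frac{2}{819}$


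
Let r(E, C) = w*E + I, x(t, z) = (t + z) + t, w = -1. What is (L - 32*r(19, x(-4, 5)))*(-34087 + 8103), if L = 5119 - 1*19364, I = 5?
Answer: 358501248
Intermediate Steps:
L = -14245 (L = 5119 - 19364 = -14245)
x(t, z) = z + 2*t
r(E, C) = 5 - E (r(E, C) = -E + 5 = 5 - E)
(L - 32*r(19, x(-4, 5)))*(-34087 + 8103) = (-14245 - 32*(5 - 1*19))*(-34087 + 8103) = (-14245 - 32*(5 - 19))*(-25984) = (-14245 - 32*(-14))*(-25984) = (-14245 + 448)*(-25984) = -13797*(-25984) = 358501248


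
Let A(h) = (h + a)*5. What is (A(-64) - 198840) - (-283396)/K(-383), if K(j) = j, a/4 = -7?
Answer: -76615296/383 ≈ -2.0004e+5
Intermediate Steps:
a = -28 (a = 4*(-7) = -28)
A(h) = -140 + 5*h (A(h) = (h - 28)*5 = (-28 + h)*5 = -140 + 5*h)
(A(-64) - 198840) - (-283396)/K(-383) = ((-140 + 5*(-64)) - 198840) - (-283396)/(-383) = ((-140 - 320) - 198840) - (-283396)*(-1)/383 = (-460 - 198840) - 1*283396/383 = -199300 - 283396/383 = -76615296/383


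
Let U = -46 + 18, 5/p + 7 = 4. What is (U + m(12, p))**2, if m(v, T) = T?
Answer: 7921/9 ≈ 880.11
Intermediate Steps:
p = -5/3 (p = 5/(-7 + 4) = 5/(-3) = 5*(-1/3) = -5/3 ≈ -1.6667)
U = -28
(U + m(12, p))**2 = (-28 - 5/3)**2 = (-89/3)**2 = 7921/9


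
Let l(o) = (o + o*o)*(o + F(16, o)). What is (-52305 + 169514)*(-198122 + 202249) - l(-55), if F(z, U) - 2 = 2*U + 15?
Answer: 484161103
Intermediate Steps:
F(z, U) = 17 + 2*U (F(z, U) = 2 + (2*U + 15) = 2 + (15 + 2*U) = 17 + 2*U)
l(o) = (17 + 3*o)*(o + o**2) (l(o) = (o + o*o)*(o + (17 + 2*o)) = (o + o**2)*(17 + 3*o) = (17 + 3*o)*(o + o**2))
(-52305 + 169514)*(-198122 + 202249) - l(-55) = (-52305 + 169514)*(-198122 + 202249) - (-55)*(17 + 3*(-55)**2 + 20*(-55)) = 117209*4127 - (-55)*(17 + 3*3025 - 1100) = 483721543 - (-55)*(17 + 9075 - 1100) = 483721543 - (-55)*7992 = 483721543 - 1*(-439560) = 483721543 + 439560 = 484161103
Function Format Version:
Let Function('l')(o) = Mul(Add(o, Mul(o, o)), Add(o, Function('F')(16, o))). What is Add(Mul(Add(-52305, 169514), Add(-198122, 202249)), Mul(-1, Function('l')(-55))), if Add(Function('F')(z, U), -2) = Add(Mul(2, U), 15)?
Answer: 484161103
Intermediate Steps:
Function('F')(z, U) = Add(17, Mul(2, U)) (Function('F')(z, U) = Add(2, Add(Mul(2, U), 15)) = Add(2, Add(15, Mul(2, U))) = Add(17, Mul(2, U)))
Function('l')(o) = Mul(Add(17, Mul(3, o)), Add(o, Pow(o, 2))) (Function('l')(o) = Mul(Add(o, Mul(o, o)), Add(o, Add(17, Mul(2, o)))) = Mul(Add(o, Pow(o, 2)), Add(17, Mul(3, o))) = Mul(Add(17, Mul(3, o)), Add(o, Pow(o, 2))))
Add(Mul(Add(-52305, 169514), Add(-198122, 202249)), Mul(-1, Function('l')(-55))) = Add(Mul(Add(-52305, 169514), Add(-198122, 202249)), Mul(-1, Mul(-55, Add(17, Mul(3, Pow(-55, 2)), Mul(20, -55))))) = Add(Mul(117209, 4127), Mul(-1, Mul(-55, Add(17, Mul(3, 3025), -1100)))) = Add(483721543, Mul(-1, Mul(-55, Add(17, 9075, -1100)))) = Add(483721543, Mul(-1, Mul(-55, 7992))) = Add(483721543, Mul(-1, -439560)) = Add(483721543, 439560) = 484161103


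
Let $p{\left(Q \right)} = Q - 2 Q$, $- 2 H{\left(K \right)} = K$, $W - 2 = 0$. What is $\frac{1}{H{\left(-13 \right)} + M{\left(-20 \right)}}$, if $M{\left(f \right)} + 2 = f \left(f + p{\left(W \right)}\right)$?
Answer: $\frac{2}{889} \approx 0.0022497$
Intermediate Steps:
$W = 2$ ($W = 2 + 0 = 2$)
$H{\left(K \right)} = - \frac{K}{2}$
$p{\left(Q \right)} = - Q$
$M{\left(f \right)} = -2 + f \left(-2 + f\right)$ ($M{\left(f \right)} = -2 + f \left(f - 2\right) = -2 + f \left(-2 + f\right)$)
$\frac{1}{H{\left(-13 \right)} + M{\left(-20 \right)}} = \frac{1}{\left(- \frac{1}{2}\right) \left(-13\right) - \left(-38 - 400\right)} = \frac{1}{\frac{13}{2} + \left(-2 + 400 + 40\right)} = \frac{1}{\frac{13}{2} + 438} = \frac{1}{\frac{889}{2}} = \frac{2}{889}$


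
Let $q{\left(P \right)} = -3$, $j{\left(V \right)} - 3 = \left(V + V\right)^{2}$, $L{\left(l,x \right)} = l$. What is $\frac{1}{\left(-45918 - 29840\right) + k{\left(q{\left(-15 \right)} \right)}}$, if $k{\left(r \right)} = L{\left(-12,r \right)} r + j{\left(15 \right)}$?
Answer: $- \frac{1}{74819} \approx -1.3366 \cdot 10^{-5}$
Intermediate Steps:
$j{\left(V \right)} = 3 + 4 V^{2}$ ($j{\left(V \right)} = 3 + \left(V + V\right)^{2} = 3 + \left(2 V\right)^{2} = 3 + 4 V^{2}$)
$k{\left(r \right)} = 903 - 12 r$ ($k{\left(r \right)} = - 12 r + \left(3 + 4 \cdot 15^{2}\right) = - 12 r + \left(3 + 4 \cdot 225\right) = - 12 r + \left(3 + 900\right) = - 12 r + 903 = 903 - 12 r$)
$\frac{1}{\left(-45918 - 29840\right) + k{\left(q{\left(-15 \right)} \right)}} = \frac{1}{\left(-45918 - 29840\right) + \left(903 - -36\right)} = \frac{1}{-75758 + \left(903 + 36\right)} = \frac{1}{-75758 + 939} = \frac{1}{-74819} = - \frac{1}{74819}$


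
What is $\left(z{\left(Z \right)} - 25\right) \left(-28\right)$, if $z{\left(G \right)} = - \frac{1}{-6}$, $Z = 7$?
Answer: $\frac{2086}{3} \approx 695.33$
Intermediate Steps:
$z{\left(G \right)} = \frac{1}{6}$ ($z{\left(G \right)} = \left(-1\right) \left(- \frac{1}{6}\right) = \frac{1}{6}$)
$\left(z{\left(Z \right)} - 25\right) \left(-28\right) = \left(\frac{1}{6} - 25\right) \left(-28\right) = \left(- \frac{149}{6}\right) \left(-28\right) = \frac{2086}{3}$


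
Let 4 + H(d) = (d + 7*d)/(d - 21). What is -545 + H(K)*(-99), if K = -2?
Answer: -5011/23 ≈ -217.87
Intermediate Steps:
H(d) = -4 + 8*d/(-21 + d) (H(d) = -4 + (d + 7*d)/(d - 21) = -4 + (8*d)/(-21 + d) = -4 + 8*d/(-21 + d))
-545 + H(K)*(-99) = -545 + (4*(21 - 2)/(-21 - 2))*(-99) = -545 + (4*19/(-23))*(-99) = -545 + (4*(-1/23)*19)*(-99) = -545 - 76/23*(-99) = -545 + 7524/23 = -5011/23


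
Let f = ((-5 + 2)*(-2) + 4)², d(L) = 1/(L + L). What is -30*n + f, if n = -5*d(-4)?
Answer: 325/4 ≈ 81.250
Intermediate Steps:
d(L) = 1/(2*L)
n = 5/8 (n = -5/(2*(-4)) = -5*(-1)/(2*4) = -5*(-⅛) = 5/8 ≈ 0.62500)
f = 100 (f = (-3*(-2) + 4)² = (6 + 4)² = 10² = 100)
-30*n + f = -30*5/8 + 100 = -75/4 + 100 = 325/4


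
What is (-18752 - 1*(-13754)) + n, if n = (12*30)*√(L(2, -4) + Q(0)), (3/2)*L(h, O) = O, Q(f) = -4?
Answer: -4998 + 240*I*√15 ≈ -4998.0 + 929.52*I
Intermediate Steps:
L(h, O) = 2*O/3
n = 240*I*√15 (n = (12*30)*√((⅔)*(-4) - 4) = 360*√(-8/3 - 4) = 360*√(-20/3) = 360*(2*I*√15/3) = 240*I*√15 ≈ 929.52*I)
(-18752 - 1*(-13754)) + n = (-18752 - 1*(-13754)) + 240*I*√15 = (-18752 + 13754) + 240*I*√15 = -4998 + 240*I*√15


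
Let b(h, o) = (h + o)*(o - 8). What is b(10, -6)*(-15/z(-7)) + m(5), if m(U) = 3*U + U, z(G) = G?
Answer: -100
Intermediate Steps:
b(h, o) = (-8 + o)*(h + o) (b(h, o) = (h + o)*(-8 + o) = (-8 + o)*(h + o))
m(U) = 4*U
b(10, -6)*(-15/z(-7)) + m(5) = ((-6)**2 - 8*10 - 8*(-6) + 10*(-6))*(-15/(-7)) + 4*5 = (36 - 80 + 48 - 60)*(-15*(-1)/7) + 20 = -(-56)*(-15)/7 + 20 = -56*15/7 + 20 = -120 + 20 = -100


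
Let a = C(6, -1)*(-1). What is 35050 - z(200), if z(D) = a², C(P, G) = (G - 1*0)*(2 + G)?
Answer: 35049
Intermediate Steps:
C(P, G) = G*(2 + G) (C(P, G) = (G + 0)*(2 + G) = G*(2 + G))
a = 1 (a = -(2 - 1)*(-1) = -1*1*(-1) = -1*(-1) = 1)
z(D) = 1 (z(D) = 1² = 1)
35050 - z(200) = 35050 - 1*1 = 35050 - 1 = 35049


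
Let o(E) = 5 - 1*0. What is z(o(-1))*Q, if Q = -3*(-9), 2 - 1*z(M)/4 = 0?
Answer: 216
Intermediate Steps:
o(E) = 5 (o(E) = 5 + 0 = 5)
z(M) = 8 (z(M) = 8 - 4*0 = 8 + 0 = 8)
Q = 27
z(o(-1))*Q = 8*27 = 216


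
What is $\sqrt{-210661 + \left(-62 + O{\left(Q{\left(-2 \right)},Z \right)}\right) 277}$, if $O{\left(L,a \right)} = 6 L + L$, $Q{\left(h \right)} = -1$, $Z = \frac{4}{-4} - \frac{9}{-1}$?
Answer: $i \sqrt{229774} \approx 479.35 i$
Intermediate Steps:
$Z = 8$ ($Z = 4 \left(- \frac{1}{4}\right) - -9 = -1 + 9 = 8$)
$O{\left(L,a \right)} = 7 L$
$\sqrt{-210661 + \left(-62 + O{\left(Q{\left(-2 \right)},Z \right)}\right) 277} = \sqrt{-210661 + \left(-62 + 7 \left(-1\right)\right) 277} = \sqrt{-210661 + \left(-62 - 7\right) 277} = \sqrt{-210661 - 19113} = \sqrt{-229774} = i \sqrt{229774}$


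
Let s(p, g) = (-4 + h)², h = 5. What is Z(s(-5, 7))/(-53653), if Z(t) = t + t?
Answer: -2/53653 ≈ -3.7277e-5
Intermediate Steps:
s(p, g) = 1 (s(p, g) = (-4 + 5)² = 1² = 1)
Z(t) = 2*t
Z(s(-5, 7))/(-53653) = (2*1)/(-53653) = 2*(-1/53653) = -2/53653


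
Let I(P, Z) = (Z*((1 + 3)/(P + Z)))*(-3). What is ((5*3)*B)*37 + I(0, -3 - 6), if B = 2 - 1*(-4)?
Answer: 3318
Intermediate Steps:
B = 6 (B = 2 + 4 = 6)
I(P, Z) = -12*Z/(P + Z) (I(P, Z) = (Z*(4/(P + Z)))*(-3) = (4*Z/(P + Z))*(-3) = -12*Z/(P + Z))
((5*3)*B)*37 + I(0, -3 - 6) = ((5*3)*6)*37 - 12*(-3 - 6)/(0 + (-3 - 6)) = (15*6)*37 - 12*(-9)/(0 - 9) = 90*37 - 12*(-9)/(-9) = 3330 - 12*(-9)*(-⅑) = 3330 - 12 = 3318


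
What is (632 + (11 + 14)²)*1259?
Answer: 1582563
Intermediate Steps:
(632 + (11 + 14)²)*1259 = (632 + 25²)*1259 = (632 + 625)*1259 = 1257*1259 = 1582563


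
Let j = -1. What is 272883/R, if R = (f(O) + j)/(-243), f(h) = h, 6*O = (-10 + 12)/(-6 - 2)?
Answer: 1591453656/25 ≈ 6.3658e+7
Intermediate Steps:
O = -1/24 (O = ((-10 + 12)/(-6 - 2))/6 = (2/(-8))/6 = (2*(-1/8))/6 = (1/6)*(-1/4) = -1/24 ≈ -0.041667)
R = 25/5832 (R = (-1/24 - 1)/(-243) = -1/243*(-25/24) = 25/5832 ≈ 0.0042867)
272883/R = 272883/(25/5832) = 272883*(5832/25) = 1591453656/25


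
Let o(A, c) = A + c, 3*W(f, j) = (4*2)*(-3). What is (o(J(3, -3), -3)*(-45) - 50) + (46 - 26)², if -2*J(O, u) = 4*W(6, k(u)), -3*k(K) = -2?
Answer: -235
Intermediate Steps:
k(K) = ⅔ (k(K) = -⅓*(-2) = ⅔)
W(f, j) = -8 (W(f, j) = ((4*2)*(-3))/3 = (8*(-3))/3 = (⅓)*(-24) = -8)
J(O, u) = 16 (J(O, u) = -2*(-8) = -½*(-32) = 16)
(o(J(3, -3), -3)*(-45) - 50) + (46 - 26)² = ((16 - 3)*(-45) - 50) + (46 - 26)² = (13*(-45) - 50) + 20² = (-585 - 50) + 400 = -635 + 400 = -235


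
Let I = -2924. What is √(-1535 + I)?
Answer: 7*I*√91 ≈ 66.776*I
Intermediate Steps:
√(-1535 + I) = √(-1535 - 2924) = √(-4459) = 7*I*√91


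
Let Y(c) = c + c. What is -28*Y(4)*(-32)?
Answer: 7168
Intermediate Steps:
Y(c) = 2*c
-28*Y(4)*(-32) = -56*4*(-32) = -28*8*(-32) = -224*(-32) = 7168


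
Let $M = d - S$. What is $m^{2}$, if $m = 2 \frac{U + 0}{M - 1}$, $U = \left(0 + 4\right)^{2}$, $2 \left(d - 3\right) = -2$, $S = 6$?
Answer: $\frac{1024}{25} \approx 40.96$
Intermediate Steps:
$d = 2$ ($d = 3 + \frac{1}{2} \left(-2\right) = 3 - 1 = 2$)
$U = 16$ ($U = 4^{2} = 16$)
$M = -4$ ($M = 2 - 6 = -4$)
$m = - \frac{32}{5}$ ($m = 2 \frac{16 + 0}{-4 - 1} = 2 \frac{16}{-5} = 2 \cdot 16 \left(- \frac{1}{5}\right) = 2 \left(- \frac{16}{5}\right) = - \frac{32}{5} \approx -6.4$)
$m^{2} = \left(- \frac{32}{5}\right)^{2} = \frac{1024}{25}$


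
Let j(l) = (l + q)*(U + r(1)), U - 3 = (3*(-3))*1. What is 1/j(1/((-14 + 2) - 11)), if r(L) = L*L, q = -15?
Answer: 23/1730 ≈ 0.013295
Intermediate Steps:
r(L) = L²
U = -6 (U = 3 + (3*(-3))*1 = 3 - 9*1 = 3 - 9 = -6)
j(l) = 75 - 5*l (j(l) = (l - 15)*(-6 + 1²) = (-15 + l)*(-6 + 1) = (-15 + l)*(-5) = 75 - 5*l)
1/j(1/((-14 + 2) - 11)) = 1/(75 - 5/((-14 + 2) - 11)) = 1/(75 - 5/(-12 - 11)) = 1/(75 - 5/(-23)) = 1/(75 - 5*(-1/23)) = 1/(75 + 5/23) = 1/(1730/23) = 23/1730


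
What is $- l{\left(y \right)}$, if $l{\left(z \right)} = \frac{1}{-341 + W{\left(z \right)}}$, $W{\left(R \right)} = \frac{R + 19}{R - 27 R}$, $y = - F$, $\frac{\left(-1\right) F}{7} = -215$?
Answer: $\frac{19565}{6672408} \approx 0.0029322$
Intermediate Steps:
$F = 1505$ ($F = \left(-7\right) \left(-215\right) = 1505$)
$y = -1505$ ($y = \left(-1\right) 1505 = -1505$)
$W{\left(R \right)} = - \frac{19 + R}{26 R}$ ($W{\left(R \right)} = \frac{19 + R}{\left(-26\right) R} = \left(19 + R\right) \left(- \frac{1}{26 R}\right) = - \frac{19 + R}{26 R}$)
$l{\left(z \right)} = \frac{1}{-341 + \frac{-19 - z}{26 z}}$
$- l{\left(y \right)} = - \frac{\left(-26\right) \left(-1505\right)}{19 + 8867 \left(-1505\right)} = - \frac{\left(-26\right) \left(-1505\right)}{19 - 13344835} = - \frac{\left(-26\right) \left(-1505\right)}{-13344816} = - \frac{\left(-26\right) \left(-1505\right) \left(-1\right)}{13344816} = \left(-1\right) \left(- \frac{19565}{6672408}\right) = \frac{19565}{6672408}$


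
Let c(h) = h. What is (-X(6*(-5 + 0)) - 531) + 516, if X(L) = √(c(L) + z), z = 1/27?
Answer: -15 - I*√2427/9 ≈ -15.0 - 5.4738*I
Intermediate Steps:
z = 1/27 ≈ 0.037037
X(L) = √(1/27 + L) (X(L) = √(L + 1/27) = √(1/27 + L))
(-X(6*(-5 + 0)) - 531) + 516 = (-√(3 + 81*(6*(-5 + 0)))/9 - 531) + 516 = (-√(3 + 81*(6*(-5)))/9 - 531) + 516 = (-√(3 + 81*(-30))/9 - 531) + 516 = (-√(3 - 2430)/9 - 531) + 516 = (-√(-2427)/9 - 531) + 516 = (-I*√2427/9 - 531) + 516 = (-531 - I*√2427/9) + 516 = -15 - I*√2427/9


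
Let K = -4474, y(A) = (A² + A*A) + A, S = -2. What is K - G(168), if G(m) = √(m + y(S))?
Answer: -4474 - √174 ≈ -4487.2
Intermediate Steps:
y(A) = A + 2*A² (y(A) = (A² + A²) + A = 2*A² + A = A + 2*A²)
G(m) = √(6 + m) (G(m) = √(m - 2*(1 + 2*(-2))) = √(m - 2*(1 - 4)) = √(m - 2*(-3)) = √(m + 6) = √(6 + m))
K - G(168) = -4474 - √(6 + 168) = -4474 - √174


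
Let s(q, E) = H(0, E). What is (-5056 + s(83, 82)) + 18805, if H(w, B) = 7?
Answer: 13756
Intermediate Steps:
s(q, E) = 7
(-5056 + s(83, 82)) + 18805 = (-5056 + 7) + 18805 = -5049 + 18805 = 13756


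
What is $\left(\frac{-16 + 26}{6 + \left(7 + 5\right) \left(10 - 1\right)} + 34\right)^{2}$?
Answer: $\frac{3775249}{3249} \approx 1162.0$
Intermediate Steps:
$\left(\frac{-16 + 26}{6 + \left(7 + 5\right) \left(10 - 1\right)} + 34\right)^{2} = \left(\frac{10}{6 + 12 \cdot 9} + 34\right)^{2} = \left(\frac{10}{6 + 108} + 34\right)^{2} = \left(\frac{10}{114} + 34\right)^{2} = \left(10 \cdot \frac{1}{114} + 34\right)^{2} = \left(\frac{5}{57} + 34\right)^{2} = \left(\frac{1943}{57}\right)^{2} = \frac{3775249}{3249}$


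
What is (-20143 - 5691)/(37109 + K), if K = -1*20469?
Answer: -12917/8320 ≈ -1.5525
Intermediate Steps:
K = -20469
(-20143 - 5691)/(37109 + K) = (-20143 - 5691)/(37109 - 20469) = -25834/16640 = -25834*1/16640 = -12917/8320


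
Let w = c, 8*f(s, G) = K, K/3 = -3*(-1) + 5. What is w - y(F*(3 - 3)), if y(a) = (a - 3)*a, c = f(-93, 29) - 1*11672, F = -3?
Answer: -11669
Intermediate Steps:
K = 24 (K = 3*(-3*(-1) + 5) = 3*(3 + 5) = 3*8 = 24)
f(s, G) = 3 (f(s, G) = (1/8)*24 = 3)
c = -11669 (c = 3 - 1*11672 = 3 - 11672 = -11669)
w = -11669
y(a) = a*(-3 + a) (y(a) = (-3 + a)*a = a*(-3 + a))
w - y(F*(3 - 3)) = -11669 - (-3*(3 - 3))*(-3 - 3*(3 - 3)) = -11669 - (-3*0)*(-3 - 3*0) = -11669 - 0*(-3 + 0) = -11669 - 0*(-3) = -11669 - 1*0 = -11669 + 0 = -11669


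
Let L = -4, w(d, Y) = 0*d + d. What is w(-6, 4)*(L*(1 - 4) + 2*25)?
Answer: -372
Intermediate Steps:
w(d, Y) = d (w(d, Y) = 0 + d = d)
w(-6, 4)*(L*(1 - 4) + 2*25) = -6*(-4*(1 - 4) + 2*25) = -6*(-4*(-3) + 50) = -6*(12 + 50) = -6*62 = -372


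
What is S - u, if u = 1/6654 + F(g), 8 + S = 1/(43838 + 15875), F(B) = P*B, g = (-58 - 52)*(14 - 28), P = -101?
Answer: 61797576477605/397330302 ≈ 1.5553e+5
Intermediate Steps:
g = 1540 (g = -110*(-14) = 1540)
F(B) = -101*B
S = -477703/59713 (S = -8 + 1/(43838 + 15875) = -8 + 1/59713 = -477703/59713 ≈ -8.0000)
u = -1034963159/6654 (u = 1/6654 - 101*1540 = 1/6654 - 155540 = -1034963159/6654 ≈ -1.5554e+5)
S - u = -477703/59713 - 1*(-1034963159/6654) = -477703/59713 + 1034963159/6654 = 61797576477605/397330302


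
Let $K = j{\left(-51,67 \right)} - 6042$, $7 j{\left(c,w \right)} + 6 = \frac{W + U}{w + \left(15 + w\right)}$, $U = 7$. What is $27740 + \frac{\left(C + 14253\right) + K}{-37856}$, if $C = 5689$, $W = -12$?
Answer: $\frac{1095266337119}{39483808} \approx 27740.0$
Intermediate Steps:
$j{\left(c,w \right)} = - \frac{6}{7} - \frac{5}{7 \left(15 + 2 w\right)}$ ($j{\left(c,w \right)} = - \frac{6}{7} + \frac{\left(-12 + 7\right) \frac{1}{w + \left(15 + w\right)}}{7} = - \frac{6}{7} + \frac{\left(-5\right) \frac{1}{15 + 2 w}}{7} = - \frac{6}{7} - \frac{5}{7 \left(15 + 2 w\right)}$)
$K = - \frac{6302705}{1043}$ ($K = \frac{-95 - 804}{7 \left(15 + 2 \cdot 67\right)} - 6042 = \frac{-95 - 804}{7 \left(15 + 134\right)} - 6042 = \frac{1}{7} \cdot \frac{1}{149} \left(-899\right) - 6042 = - \frac{899}{1043} - 6042 = - \frac{6302705}{1043} \approx -6042.9$)
$27740 + \frac{\left(C + 14253\right) + K}{-37856} = 27740 + \frac{\left(5689 + 14253\right) - \frac{6302705}{1043}}{-37856} = 27740 + \left(19942 - \frac{6302705}{1043}\right) \left(- \frac{1}{37856}\right) = 27740 + \frac{14496801}{1043} \left(- \frac{1}{37856}\right) = 27740 - \frac{14496801}{39483808} = \frac{1095266337119}{39483808}$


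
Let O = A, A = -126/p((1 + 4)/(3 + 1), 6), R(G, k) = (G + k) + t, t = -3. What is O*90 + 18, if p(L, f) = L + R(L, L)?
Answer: -15102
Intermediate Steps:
R(G, k) = -3 + G + k (R(G, k) = (G + k) - 3 = -3 + G + k)
p(L, f) = -3 + 3*L (p(L, f) = L + (-3 + L + L) = L + (-3 + 2*L) = -3 + 3*L)
A = -168 (A = -126/(-3 + 3*((1 + 4)/(3 + 1))) = -126/(-3 + 3*(5/4)) = -126/(-3 + 15/4) = -126/¾ = -126*4/3 = -168)
O = -168
O*90 + 18 = -168*90 + 18 = -15120 + 18 = -15102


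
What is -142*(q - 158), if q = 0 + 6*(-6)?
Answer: 27548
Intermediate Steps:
q = -36 (q = 0 - 36 = -36)
-142*(q - 158) = -142*(-36 - 158) = -142*(-194) = 27548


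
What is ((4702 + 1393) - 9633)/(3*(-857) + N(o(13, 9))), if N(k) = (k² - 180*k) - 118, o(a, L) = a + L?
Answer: 3538/6165 ≈ 0.57388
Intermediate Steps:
o(a, L) = L + a
N(k) = -118 + k² - 180*k
((4702 + 1393) - 9633)/(3*(-857) + N(o(13, 9))) = ((4702 + 1393) - 9633)/(3*(-857) + (-118 + (9 + 13)² - 180*(9 + 13))) = (6095 - 9633)/(-2571 + (-118 + 22² - 180*22)) = -3538/(-2571 + (-118 + 484 - 3960)) = -3538/(-2571 - 3594) = -3538/(-6165) = -3538*(-1/6165) = 3538/6165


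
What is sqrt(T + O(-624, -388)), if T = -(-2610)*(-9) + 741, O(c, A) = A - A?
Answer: I*sqrt(22749) ≈ 150.83*I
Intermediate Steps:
O(c, A) = 0
T = -22749 (T = -87*270 + 741 = -23490 + 741 = -22749)
sqrt(T + O(-624, -388)) = sqrt(-22749 + 0) = sqrt(-22749) = I*sqrt(22749)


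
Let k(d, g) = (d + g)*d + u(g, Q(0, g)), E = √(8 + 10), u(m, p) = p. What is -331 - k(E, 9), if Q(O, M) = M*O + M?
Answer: -358 - 27*√2 ≈ -396.18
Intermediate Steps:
Q(O, M) = M + M*O
E = 3*√2 (E = √18 = 3*√2 ≈ 4.2426)
k(d, g) = g + d*(d + g) (k(d, g) = (d + g)*d + g*(1 + 0) = d*(d + g) + g*1 = d*(d + g) + g = g + d*(d + g))
-331 - k(E, 9) = -331 - (9 + (3*√2)² + (3*√2)*9) = -331 - (9 + 18 + 27*√2) = -331 - (27 + 27*√2) = -331 + (-27 - 27*√2) = -358 - 27*√2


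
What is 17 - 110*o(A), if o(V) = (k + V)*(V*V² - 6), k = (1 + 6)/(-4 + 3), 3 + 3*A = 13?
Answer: 1015357/81 ≈ 12535.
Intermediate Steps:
A = 10/3 (A = -1 + (⅓)*13 = -1 + 13/3 = 10/3 ≈ 3.3333)
k = -7 (k = 7/(-1) = 7*(-1) = -7)
o(V) = (-7 + V)*(-6 + V³) (o(V) = (-7 + V)*(V*V² - 6) = (-7 + V)*(V³ - 6) = (-7 + V)*(-6 + V³))
17 - 110*o(A) = 17 - 110*(42 + (10/3)⁴ - 7*(10/3)³ - 6*10/3) = 17 - 110*(42 + 10000/81 - 7*1000/27 - 20) = 17 - 110*(42 + 10000/81 - 7000/27 - 20) = 17 - 110*(-9218/81) = 17 + 1013980/81 = 1015357/81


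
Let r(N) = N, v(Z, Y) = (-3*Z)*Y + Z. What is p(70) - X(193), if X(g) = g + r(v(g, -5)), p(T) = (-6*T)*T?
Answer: -32681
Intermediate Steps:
v(Z, Y) = Z - 3*Y*Z (v(Z, Y) = -3*Y*Z + Z = Z - 3*Y*Z)
p(T) = -6*T²
X(g) = 17*g (X(g) = g + g*(1 - 3*(-5)) = g + g*(1 + 15) = g + g*16 = g + 16*g = 17*g)
p(70) - X(193) = -6*70² - 17*193 = -6*4900 - 1*3281 = -29400 - 3281 = -32681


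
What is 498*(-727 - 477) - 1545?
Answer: -601137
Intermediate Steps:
498*(-727 - 477) - 1545 = 498*(-1204) - 1545 = -599592 - 1545 = -601137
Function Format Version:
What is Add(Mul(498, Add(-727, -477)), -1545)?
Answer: -601137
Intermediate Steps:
Add(Mul(498, Add(-727, -477)), -1545) = Add(Mul(498, -1204), -1545) = Add(-599592, -1545) = -601137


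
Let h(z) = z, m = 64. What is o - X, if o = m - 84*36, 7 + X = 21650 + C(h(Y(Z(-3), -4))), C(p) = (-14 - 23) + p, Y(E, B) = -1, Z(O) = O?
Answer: -24565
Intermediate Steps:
C(p) = -37 + p
X = 21605 (X = -7 + (21650 + (-37 - 1)) = -7 + (21650 - 38) = -7 + 21612 = 21605)
o = -2960 (o = 64 - 84*36 = 64 - 3024 = -2960)
o - X = -2960 - 1*21605 = -2960 - 21605 = -24565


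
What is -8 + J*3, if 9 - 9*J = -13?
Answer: -2/3 ≈ -0.66667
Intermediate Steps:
J = 22/9 (J = 1 - 1/9*(-13) = 1 + 13/9 = 22/9 ≈ 2.4444)
-8 + J*3 = -8 + (22/9)*3 = -8 + 22/3 = -2/3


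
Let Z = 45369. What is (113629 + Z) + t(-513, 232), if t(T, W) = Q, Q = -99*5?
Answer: 158503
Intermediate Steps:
Q = -495
t(T, W) = -495
(113629 + Z) + t(-513, 232) = (113629 + 45369) - 495 = 158998 - 495 = 158503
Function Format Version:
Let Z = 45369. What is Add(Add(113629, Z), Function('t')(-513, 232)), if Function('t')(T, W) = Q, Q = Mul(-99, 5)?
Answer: 158503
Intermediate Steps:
Q = -495
Function('t')(T, W) = -495
Add(Add(113629, Z), Function('t')(-513, 232)) = Add(Add(113629, 45369), -495) = Add(158998, -495) = 158503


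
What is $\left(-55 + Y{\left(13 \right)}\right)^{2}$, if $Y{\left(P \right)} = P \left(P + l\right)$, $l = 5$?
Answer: $32041$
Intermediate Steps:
$Y{\left(P \right)} = P \left(5 + P\right)$ ($Y{\left(P \right)} = P \left(P + 5\right) = P \left(5 + P\right)$)
$\left(-55 + Y{\left(13 \right)}\right)^{2} = \left(-55 + 13 \left(5 + 13\right)\right)^{2} = \left(-55 + 13 \cdot 18\right)^{2} = \left(-55 + 234\right)^{2} = 179^{2} = 32041$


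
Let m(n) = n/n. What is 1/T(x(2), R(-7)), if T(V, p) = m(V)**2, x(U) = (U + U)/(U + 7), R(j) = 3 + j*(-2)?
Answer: 1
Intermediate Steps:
R(j) = 3 - 2*j
x(U) = 2*U/(7 + U) (x(U) = (2*U)/(7 + U) = 2*U/(7 + U))
m(n) = 1
T(V, p) = 1 (T(V, p) = 1**2 = 1)
1/T(x(2), R(-7)) = 1/1 = 1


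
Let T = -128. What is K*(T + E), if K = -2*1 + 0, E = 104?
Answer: 48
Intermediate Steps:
K = -2 (K = -2 + 0 = -2)
K*(T + E) = -2*(-128 + 104) = -2*(-24) = 48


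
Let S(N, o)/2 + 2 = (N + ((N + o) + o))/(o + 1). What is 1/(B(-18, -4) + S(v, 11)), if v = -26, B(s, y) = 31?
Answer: 1/22 ≈ 0.045455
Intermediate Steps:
S(N, o) = -4 + 2*(2*N + 2*o)/(1 + o) (S(N, o) = -4 + 2*((N + ((N + o) + o))/(o + 1)) = -4 + 2*((N + (N + 2*o))/(1 + o)) = -4 + 2*((2*N + 2*o)/(1 + o)) = -4 + 2*(2*N + 2*o)/(1 + o))
1/(B(-18, -4) + S(v, 11)) = 1/(31 + 4*(-1 - 26)/(1 + 11)) = 1/(31 + 4*(-27)/12) = 1/(31 + 4*(1/12)*(-27)) = 1/(31 - 9) = 1/22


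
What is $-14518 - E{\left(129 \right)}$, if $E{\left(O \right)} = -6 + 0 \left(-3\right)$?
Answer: $-14512$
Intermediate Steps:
$E{\left(O \right)} = -6$ ($E{\left(O \right)} = -6 + 0 = -6$)
$-14518 - E{\left(129 \right)} = -14518 - -6 = -14518 + 6 = -14512$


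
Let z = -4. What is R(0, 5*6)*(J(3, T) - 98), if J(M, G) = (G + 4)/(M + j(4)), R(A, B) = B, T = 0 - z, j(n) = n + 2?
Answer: -8740/3 ≈ -2913.3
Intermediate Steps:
j(n) = 2 + n
T = 4 (T = 0 - 1*(-4) = 0 + 4 = 4)
J(M, G) = (4 + G)/(6 + M) (J(M, G) = (G + 4)/(M + (2 + 4)) = (4 + G)/(M + 6) = (4 + G)/(6 + M))
R(0, 5*6)*(J(3, T) - 98) = (5*6)*((4 + 4)/(6 + 3) - 98) = 30*(8/9 - 98) = 30*(-874/9) = -8740/3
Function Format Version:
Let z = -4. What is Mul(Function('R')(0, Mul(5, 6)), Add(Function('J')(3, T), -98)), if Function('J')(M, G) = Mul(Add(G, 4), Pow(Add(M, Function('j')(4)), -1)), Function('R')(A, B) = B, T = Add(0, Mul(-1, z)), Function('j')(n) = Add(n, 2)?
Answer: Rational(-8740, 3) ≈ -2913.3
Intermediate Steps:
Function('j')(n) = Add(2, n)
T = 4 (T = Add(0, Mul(-1, -4)) = Add(0, 4) = 4)
Function('J')(M, G) = Mul(Pow(Add(6, M), -1), Add(4, G)) (Function('J')(M, G) = Mul(Add(G, 4), Pow(Add(M, Add(2, 4)), -1)) = Mul(Add(4, G), Pow(Add(M, 6), -1)) = Mul(Add(4, G), Pow(Add(6, M), -1)) = Mul(Pow(Add(6, M), -1), Add(4, G)))
Mul(Function('R')(0, Mul(5, 6)), Add(Function('J')(3, T), -98)) = Mul(Mul(5, 6), Add(Mul(Pow(Add(6, 3), -1), Add(4, 4)), -98)) = Mul(30, Add(Mul(Pow(9, -1), 8), -98)) = Mul(30, Add(Mul(Rational(1, 9), 8), -98)) = Mul(30, Add(Rational(8, 9), -98)) = Mul(30, Rational(-874, 9)) = Rational(-8740, 3)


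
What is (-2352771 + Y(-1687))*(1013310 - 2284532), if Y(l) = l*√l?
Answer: 2990894256162 + 2144551514*I*√1687 ≈ 2.9909e+12 + 8.8083e+10*I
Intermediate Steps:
Y(l) = l^(3/2)
(-2352771 + Y(-1687))*(1013310 - 2284532) = (-2352771 + (-1687)^(3/2))*(1013310 - 2284532) = (-2352771 - 1687*I*√1687)*(-1271222) = 2990894256162 + 2144551514*I*√1687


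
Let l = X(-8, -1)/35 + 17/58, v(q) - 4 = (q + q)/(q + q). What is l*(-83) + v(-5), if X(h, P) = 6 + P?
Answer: -12661/406 ≈ -31.185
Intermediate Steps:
v(q) = 5 (v(q) = 4 + (q + q)/(q + q) = 4 + (2*q)/((2*q)) = 4 + (2*q)*(1/(2*q)) = 4 + 1 = 5)
l = 177/406 (l = (6 - 1)/35 + 17/58 = 5*(1/35) + 17*(1/58) = 1/7 + 17/58 = 177/406 ≈ 0.43596)
l*(-83) + v(-5) = (177/406)*(-83) + 5 = -14691/406 + 5 = -12661/406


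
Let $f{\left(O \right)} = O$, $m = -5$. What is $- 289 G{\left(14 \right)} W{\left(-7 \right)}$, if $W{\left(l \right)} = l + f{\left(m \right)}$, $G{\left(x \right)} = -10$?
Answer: $-34680$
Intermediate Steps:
$W{\left(l \right)} = -5 + l$ ($W{\left(l \right)} = l - 5 = -5 + l$)
$- 289 G{\left(14 \right)} W{\left(-7 \right)} = - 289 \left(- 10 \left(-5 - 7\right)\right) = - 289 \left(\left(-10\right) \left(-12\right)\right) = \left(-289\right) 120 = -34680$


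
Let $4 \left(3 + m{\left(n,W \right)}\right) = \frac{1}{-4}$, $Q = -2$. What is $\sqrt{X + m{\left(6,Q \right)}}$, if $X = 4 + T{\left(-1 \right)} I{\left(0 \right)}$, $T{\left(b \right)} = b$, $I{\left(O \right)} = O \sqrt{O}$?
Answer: $\frac{\sqrt{15}}{4} \approx 0.96825$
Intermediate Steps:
$I{\left(O \right)} = O^{\frac{3}{2}}$
$m{\left(n,W \right)} = - \frac{49}{16}$ ($m{\left(n,W \right)} = -3 + \frac{1}{4 \left(-4\right)} = -3 + \frac{1}{4} \left(- \frac{1}{4}\right) = -3 - \frac{1}{16} = - \frac{49}{16}$)
$X = 4$ ($X = 4 - 0^{\frac{3}{2}} = 4 - 0 = 4 + 0 = 4$)
$\sqrt{X + m{\left(6,Q \right)}} = \sqrt{4 - \frac{49}{16}} = \sqrt{\frac{15}{16}} = \frac{\sqrt{15}}{4}$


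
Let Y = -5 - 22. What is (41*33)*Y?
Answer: -36531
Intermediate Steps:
Y = -27
(41*33)*Y = (41*33)*(-27) = 1353*(-27) = -36531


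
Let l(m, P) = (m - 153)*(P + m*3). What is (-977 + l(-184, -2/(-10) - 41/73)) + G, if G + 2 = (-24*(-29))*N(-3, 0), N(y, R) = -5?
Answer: 66315709/365 ≈ 1.8169e+5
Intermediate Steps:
l(m, P) = (-153 + m)*(P + 3*m)
G = -3482 (G = -2 - 24*(-29)*(-5) = -2 + 696*(-5) = -2 - 3480 = -3482)
(-977 + l(-184, -2/(-10) - 41/73)) + G = (-977 + (-459*(-184) - 153*(-2/(-10) - 41/73) + 3*(-184)² + (-2/(-10) - 41/73)*(-184))) - 3482 = (-977 + (84456 - 153*(-2*(-⅒) - 41*1/73) + 3*33856 + (-2*(-⅒) - 41*1/73)*(-184))) - 3482 = (-977 + (84456 - 153*(⅕ - 41/73) + 101568 + (⅕ - 41/73)*(-184))) - 3482 = (-977 + (84456 - 153*(-132/365) + 101568 - 132/365*(-184))) - 3482 = (-977 + (84456 + 20196/365 + 101568 + 24288/365)) - 3482 = (-977 + 67943244/365) - 3482 = 67586639/365 - 3482 = 66315709/365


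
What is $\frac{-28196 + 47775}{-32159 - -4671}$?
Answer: $- \frac{19579}{27488} \approx -0.71227$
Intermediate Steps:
$\frac{-28196 + 47775}{-32159 - -4671} = \frac{19579}{-32159 + \left(-15692 + 20363\right)} = \frac{19579}{-32159 + 4671} = \frac{19579}{-27488} = 19579 \left(- \frac{1}{27488}\right) = - \frac{19579}{27488}$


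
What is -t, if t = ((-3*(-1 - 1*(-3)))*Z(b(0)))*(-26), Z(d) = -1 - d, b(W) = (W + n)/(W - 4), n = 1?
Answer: 117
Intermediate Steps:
b(W) = (1 + W)/(-4 + W) (b(W) = (W + 1)/(W - 4) = (1 + W)/(-4 + W))
t = -117 (t = ((-3*(-1 - 1*(-3)))*(-1 - (1 + 0)/(-4 + 0)))*(-26) = ((-3*(-1 + 3))*(-1 - 1/(-4)))*(-26) = ((-3*2)*(-1 - (-1)/4))*(-26) = -6*(-1 - 1*(-¼))*(-26) = -6*(-1 + ¼)*(-26) = -6*(-¾)*(-26) = (9/2)*(-26) = -117)
-t = -1*(-117) = 117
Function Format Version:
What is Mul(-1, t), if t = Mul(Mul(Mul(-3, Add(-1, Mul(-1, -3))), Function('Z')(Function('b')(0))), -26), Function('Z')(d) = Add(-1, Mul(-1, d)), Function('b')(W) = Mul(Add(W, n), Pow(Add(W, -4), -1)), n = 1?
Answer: 117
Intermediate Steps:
Function('b')(W) = Mul(Pow(Add(-4, W), -1), Add(1, W)) (Function('b')(W) = Mul(Add(W, 1), Pow(Add(W, -4), -1)) = Mul(Add(1, W), Pow(Add(-4, W), -1)) = Mul(Pow(Add(-4, W), -1), Add(1, W)))
t = -117 (t = Mul(Mul(Mul(-3, Add(-1, Mul(-1, -3))), Add(-1, Mul(-1, Mul(Pow(Add(-4, 0), -1), Add(1, 0))))), -26) = Mul(Mul(Mul(-3, Add(-1, 3)), Add(-1, Mul(-1, Mul(Pow(-4, -1), 1)))), -26) = Mul(Mul(Mul(-3, 2), Add(-1, Mul(-1, Mul(Rational(-1, 4), 1)))), -26) = Mul(Mul(-6, Add(-1, Mul(-1, Rational(-1, 4)))), -26) = Mul(Mul(-6, Add(-1, Rational(1, 4))), -26) = Mul(Mul(-6, Rational(-3, 4)), -26) = Mul(Rational(9, 2), -26) = -117)
Mul(-1, t) = Mul(-1, -117) = 117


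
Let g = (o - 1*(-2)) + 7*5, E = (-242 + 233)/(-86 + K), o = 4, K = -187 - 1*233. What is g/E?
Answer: 20746/9 ≈ 2305.1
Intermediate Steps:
K = -420 (K = -187 - 233 = -420)
E = 9/506 (E = (-242 + 233)/(-86 - 420) = -9/(-506) = -9*(-1/506) = 9/506 ≈ 0.017787)
g = 41 (g = (4 - 1*(-2)) + 7*5 = (4 + 2) + 35 = 6 + 35 = 41)
g/E = 41/(9/506) = 41*(506/9) = 20746/9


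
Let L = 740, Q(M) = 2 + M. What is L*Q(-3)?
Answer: -740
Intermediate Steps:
L*Q(-3) = 740*(2 - 3) = 740*(-1) = -740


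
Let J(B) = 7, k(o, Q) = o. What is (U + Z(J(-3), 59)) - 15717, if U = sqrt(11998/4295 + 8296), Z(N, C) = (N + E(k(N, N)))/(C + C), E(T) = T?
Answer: -927296/59 + sqrt(153088050810)/4295 ≈ -15626.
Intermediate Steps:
Z(N, C) = N/C (Z(N, C) = (N + N)/(C + C) = (2*N)/((2*C)) = (2*N)*(1/(2*C)) = N/C)
U = sqrt(153088050810)/4295 (U = sqrt(11998*(1/4295) + 8296) = sqrt(11998/4295 + 8296) = sqrt(35643318/4295) = sqrt(153088050810)/4295 ≈ 91.098)
(U + Z(J(-3), 59)) - 15717 = (sqrt(153088050810)/4295 + 7/59) - 15717 = (7/59 + sqrt(153088050810)/4295) - 15717 = -927296/59 + sqrt(153088050810)/4295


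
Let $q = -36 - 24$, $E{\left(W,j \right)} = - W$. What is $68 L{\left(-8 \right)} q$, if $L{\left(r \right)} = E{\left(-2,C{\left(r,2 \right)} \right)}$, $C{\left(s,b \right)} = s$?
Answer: $-8160$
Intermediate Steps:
$q = -60$ ($q = -36 - 24 = -60$)
$L{\left(r \right)} = 2$ ($L{\left(r \right)} = \left(-1\right) \left(-2\right) = 2$)
$68 L{\left(-8 \right)} q = 68 \cdot 2 \left(-60\right) = 136 \left(-60\right) = -8160$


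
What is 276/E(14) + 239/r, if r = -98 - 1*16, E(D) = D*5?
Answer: 7367/3990 ≈ 1.8464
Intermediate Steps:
E(D) = 5*D
r = -114 (r = -98 - 16 = -114)
276/E(14) + 239/r = 276/((5*14)) + 239/(-114) = 276/70 + 239*(-1/114) = 276*(1/70) - 239/114 = 138/35 - 239/114 = 7367/3990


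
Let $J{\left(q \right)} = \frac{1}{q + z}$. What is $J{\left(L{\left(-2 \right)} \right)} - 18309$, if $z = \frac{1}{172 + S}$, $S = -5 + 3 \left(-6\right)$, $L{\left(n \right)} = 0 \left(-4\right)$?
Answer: $-18160$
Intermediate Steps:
$L{\left(n \right)} = 0$
$S = -23$ ($S = -5 - 18 = -23$)
$z = \frac{1}{149}$ ($z = \frac{1}{172 - 23} = \frac{1}{149} \approx 0.0067114$)
$J{\left(q \right)} = \frac{1}{\frac{1}{149} + q}$ ($J{\left(q \right)} = \frac{1}{q + \frac{1}{149}} = \frac{1}{\frac{1}{149} + q}$)
$J{\left(L{\left(-2 \right)} \right)} - 18309 = \frac{149}{1 + 149 \cdot 0} - 18309 = \frac{149}{1 + 0} - 18309 = \frac{149}{1} - 18309 = 149 \cdot 1 - 18309 = 149 - 18309 = -18160$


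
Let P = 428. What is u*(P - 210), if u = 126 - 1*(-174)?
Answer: 65400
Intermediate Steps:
u = 300 (u = 126 + 174 = 300)
u*(P - 210) = 300*(428 - 210) = 300*218 = 65400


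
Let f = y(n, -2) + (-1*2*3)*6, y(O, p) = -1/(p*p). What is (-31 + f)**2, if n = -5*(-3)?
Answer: 72361/16 ≈ 4522.6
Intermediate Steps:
n = 15
y(O, p) = -1/p**2 (y(O, p) = -1/(p**2) = -1/p**2)
f = -145/4 (f = -1/(-2)**2 + (-1*2*3)*6 = -1*1/4 - 2*3*6 = -1/4 - 6*6 = -1/4 - 36 = -145/4 ≈ -36.250)
(-31 + f)**2 = (-31 - 145/4)**2 = (-269/4)**2 = 72361/16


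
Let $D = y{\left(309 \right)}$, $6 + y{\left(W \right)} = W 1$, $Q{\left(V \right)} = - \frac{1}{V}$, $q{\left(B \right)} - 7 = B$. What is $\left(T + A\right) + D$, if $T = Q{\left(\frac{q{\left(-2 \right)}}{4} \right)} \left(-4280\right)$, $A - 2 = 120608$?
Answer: $124337$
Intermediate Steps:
$q{\left(B \right)} = 7 + B$
$A = 120610$ ($A = 2 + 120608 = 120610$)
$y{\left(W \right)} = -6 + W$ ($y{\left(W \right)} = -6 + W 1 = -6 + W$)
$D = 303$ ($D = -6 + 309 = 303$)
$T = 3424$ ($T = - \frac{1}{\left(7 - 2\right) \frac{1}{4}} \left(-4280\right) = - \frac{1}{5 \cdot \frac{1}{4}} \left(-4280\right) = - \frac{1}{\frac{5}{4}} \left(-4280\right) = \left(-1\right) \frac{4}{5} \left(-4280\right) = \left(- \frac{4}{5}\right) \left(-4280\right) = 3424$)
$\left(T + A\right) + D = \left(3424 + 120610\right) + 303 = 124034 + 303 = 124337$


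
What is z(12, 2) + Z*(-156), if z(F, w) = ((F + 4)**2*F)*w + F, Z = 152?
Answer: -17556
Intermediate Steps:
z(F, w) = F + F*w*(4 + F)**2 (z(F, w) = ((4 + F)**2*F)*w + F = (F*(4 + F)**2)*w + F = F*w*(4 + F)**2 + F = F + F*w*(4 + F)**2)
z(12, 2) + Z*(-156) = 12*(1 + 2*(4 + 12)**2) + 152*(-156) = 12*(1 + 2*16**2) - 23712 = 12*(1 + 2*256) - 23712 = 12*(1 + 512) - 23712 = 12*513 - 23712 = 6156 - 23712 = -17556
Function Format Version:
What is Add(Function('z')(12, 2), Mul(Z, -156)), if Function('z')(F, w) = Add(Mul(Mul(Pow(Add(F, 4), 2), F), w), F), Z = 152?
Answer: -17556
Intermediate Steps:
Function('z')(F, w) = Add(F, Mul(F, w, Pow(Add(4, F), 2))) (Function('z')(F, w) = Add(Mul(Mul(Pow(Add(4, F), 2), F), w), F) = Add(Mul(Mul(F, Pow(Add(4, F), 2)), w), F) = Add(Mul(F, w, Pow(Add(4, F), 2)), F) = Add(F, Mul(F, w, Pow(Add(4, F), 2))))
Add(Function('z')(12, 2), Mul(Z, -156)) = Add(Mul(12, Add(1, Mul(2, Pow(Add(4, 12), 2)))), Mul(152, -156)) = Add(Mul(12, Add(1, Mul(2, Pow(16, 2)))), -23712) = Add(Mul(12, Add(1, Mul(2, 256))), -23712) = Add(Mul(12, Add(1, 512)), -23712) = Add(Mul(12, 513), -23712) = Add(6156, -23712) = -17556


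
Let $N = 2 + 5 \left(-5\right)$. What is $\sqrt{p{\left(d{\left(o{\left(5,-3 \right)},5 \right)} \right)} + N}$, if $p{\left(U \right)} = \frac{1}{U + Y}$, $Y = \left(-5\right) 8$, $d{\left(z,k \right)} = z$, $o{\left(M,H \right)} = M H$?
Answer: $\frac{i \sqrt{69630}}{55} \approx 4.7977 i$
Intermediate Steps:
$o{\left(M,H \right)} = H M$
$N = -23$ ($N = 2 - 25 = -23$)
$Y = -40$
$p{\left(U \right)} = \frac{1}{-40 + U}$ ($p{\left(U \right)} = \frac{1}{U - 40} = \frac{1}{-40 + U}$)
$\sqrt{p{\left(d{\left(o{\left(5,-3 \right)},5 \right)} \right)} + N} = \sqrt{\frac{1}{-40 - 15} - 23} = \sqrt{\frac{1}{-55} - 23} = \sqrt{- \frac{1}{55} - 23} = \sqrt{- \frac{1266}{55}} = \frac{i \sqrt{69630}}{55}$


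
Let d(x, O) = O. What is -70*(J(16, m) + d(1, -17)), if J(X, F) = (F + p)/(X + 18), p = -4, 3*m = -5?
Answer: 3605/3 ≈ 1201.7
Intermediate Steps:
m = -5/3 (m = (⅓)*(-5) = -5/3 ≈ -1.6667)
J(X, F) = (-4 + F)/(18 + X) (J(X, F) = (F - 4)/(X + 18) = (-4 + F)/(18 + X))
-70*(J(16, m) + d(1, -17)) = -70*((-4 - 5/3)/(18 + 16) - 17) = -70*(-17/3/34 - 17) = -70*((1/34)*(-17/3) - 17) = -70*(-⅙ - 17) = -70*(-103/6) = 3605/3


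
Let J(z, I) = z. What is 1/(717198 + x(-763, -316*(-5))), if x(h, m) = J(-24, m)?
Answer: 1/717174 ≈ 1.3944e-6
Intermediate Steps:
x(h, m) = -24
1/(717198 + x(-763, -316*(-5))) = 1/(717198 - 24) = 1/717174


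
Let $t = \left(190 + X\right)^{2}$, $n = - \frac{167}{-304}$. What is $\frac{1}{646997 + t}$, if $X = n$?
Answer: $\frac{92416}{63148412081} \approx 1.4635 \cdot 10^{-6}$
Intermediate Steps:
$n = \frac{167}{304}$ ($n = \left(-167\right) \left(- \frac{1}{304}\right) = \frac{167}{304} \approx 0.54934$)
$X = \frac{167}{304} \approx 0.54934$
$t = \frac{3355537329}{92416}$ ($t = \left(190 + \frac{167}{304}\right)^{2} = \left(\frac{57927}{304}\right)^{2} = \frac{3355537329}{92416} \approx 36309.0$)
$\frac{1}{646997 + t} = \frac{1}{646997 + \frac{3355537329}{92416}} = \frac{1}{\frac{63148412081}{92416}} = \frac{92416}{63148412081}$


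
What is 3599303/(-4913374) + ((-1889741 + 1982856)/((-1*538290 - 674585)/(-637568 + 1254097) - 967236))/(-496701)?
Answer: -1066105473474961895393467/1455330740571846411770106 ≈ -0.73255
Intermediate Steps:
3599303/(-4913374) + ((-1889741 + 1982856)/((-1*538290 - 674585)/(-637568 + 1254097) - 967236))/(-496701) = 3599303*(-1/4913374) + (93115/((-538290 - 674585)/616529 - 967236))*(-1/496701) = -3599303/4913374 + (93115/(-1212875*1/616529 - 967236))*(-1/496701) = -3599303/4913374 + (93115/(-1212875/616529 - 967236))*(-1/496701) = -3599303/4913374 + (93115/(-596330256719/616529))*(-1/496701) = -3599303/4913374 + (93115*(-616529/596330256719))*(-1/496701) = -3599303/4913374 - 57408097835/596330256719*(-1/496701) = -3599303/4913374 + 57408097835/296197834842584019 = -1066105473474961895393467/1455330740571846411770106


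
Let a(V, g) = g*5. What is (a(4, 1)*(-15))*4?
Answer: -300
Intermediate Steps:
a(V, g) = 5*g
(a(4, 1)*(-15))*4 = ((5*1)*(-15))*4 = (5*(-15))*4 = -75*4 = -300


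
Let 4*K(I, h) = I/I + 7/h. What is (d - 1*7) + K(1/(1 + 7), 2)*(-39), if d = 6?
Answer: -359/8 ≈ -44.875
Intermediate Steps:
K(I, h) = ¼ + 7/(4*h) (K(I, h) = (I/I + 7/h)/4 = (1 + 7/h)/4 = ¼ + 7/(4*h))
(d - 1*7) + K(1/(1 + 7), 2)*(-39) = (6 - 1*7) + ((¼)*(7 + 2)/2)*(-39) = (6 - 7) + ((¼)*(½)*9)*(-39) = -1 + (9/8)*(-39) = -1 - 351/8 = -359/8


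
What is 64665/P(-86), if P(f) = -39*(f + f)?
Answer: 21555/2236 ≈ 9.6400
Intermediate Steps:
P(f) = -78*f
64665/P(-86) = 64665/((-78*(-86))) = 64665/6708 = 64665*(1/6708) = 21555/2236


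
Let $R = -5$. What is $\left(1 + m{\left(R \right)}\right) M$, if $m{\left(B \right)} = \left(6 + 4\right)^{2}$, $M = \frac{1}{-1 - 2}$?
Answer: $- \frac{101}{3} \approx -33.667$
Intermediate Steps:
$M = - \frac{1}{3}$ ($M = \frac{1}{-3} = - \frac{1}{3} \approx -0.33333$)
$m{\left(B \right)} = 100$ ($m{\left(B \right)} = 10^{2} = 100$)
$\left(1 + m{\left(R \right)}\right) M = \left(1 + 100\right) \left(- \frac{1}{3}\right) = 101 \left(- \frac{1}{3}\right) = - \frac{101}{3}$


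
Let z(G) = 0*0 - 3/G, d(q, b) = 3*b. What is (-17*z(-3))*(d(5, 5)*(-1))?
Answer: 255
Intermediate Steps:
z(G) = -3/G (z(G) = 0 - 3/G = -3/G)
(-17*z(-3))*(d(5, 5)*(-1)) = (-(-51)/(-3))*((3*5)*(-1)) = (-(-51)*(-1)/3)*(15*(-1)) = -17*1*(-15) = -17*(-15) = 255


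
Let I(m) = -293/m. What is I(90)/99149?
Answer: -293/8923410 ≈ -3.2835e-5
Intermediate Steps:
I(90)/99149 = -293/90/99149 = -293*1/90*(1/99149) = -293/90*1/99149 = -293/8923410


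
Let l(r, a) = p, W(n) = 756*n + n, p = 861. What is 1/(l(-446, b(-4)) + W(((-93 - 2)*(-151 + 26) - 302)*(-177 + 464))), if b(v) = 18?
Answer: 1/2514339268 ≈ 3.9772e-10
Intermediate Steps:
W(n) = 757*n
l(r, a) = 861
1/(l(-446, b(-4)) + W(((-93 - 2)*(-151 + 26) - 302)*(-177 + 464))) = 1/(861 + 757*(((-93 - 2)*(-151 + 26) - 302)*(-177 + 464))) = 1/(861 + 757*((-95*(-125) - 302)*287)) = 1/(861 + 757*((11875 - 302)*287)) = 1/(861 + 757*(11573*287)) = 1/(861 + 757*3321451) = 1/(861 + 2514338407) = 1/2514339268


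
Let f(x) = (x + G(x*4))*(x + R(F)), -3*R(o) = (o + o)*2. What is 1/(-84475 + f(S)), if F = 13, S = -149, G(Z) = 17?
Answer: -1/62519 ≈ -1.5995e-5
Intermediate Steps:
R(o) = -4*o/3 (R(o) = -(o + o)*2/3 = -2*o*2/3 = -4*o/3)
f(x) = (17 + x)*(-52/3 + x) (f(x) = (x + 17)*(x - 4/3*13) = (17 + x)*(x - 52/3) = (17 + x)*(-52/3 + x))
1/(-84475 + f(S)) = 1/(-84475 + (-884/3 + (-149)**2 - 1/3*(-149))) = 1/(-84475 + (-884/3 + 22201 + 149/3)) = 1/(-84475 + 21956) = 1/(-62519) = -1/62519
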